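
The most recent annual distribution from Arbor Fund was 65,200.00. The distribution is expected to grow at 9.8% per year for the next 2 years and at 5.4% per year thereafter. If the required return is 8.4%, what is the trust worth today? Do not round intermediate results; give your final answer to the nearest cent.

2483181.70

D_1 = 71589.60000
D_2 = 78605.38080
Terminal value at year 2: TV = D_2×(1+g_2)/(r−g_2) = 82850.07136/0.03 = 2761669.04544
P_0 = D_1/(1+r)^1 + D_2/(1+r)^2 + TV/(1+r)^2
    = 66042.06642 + 66895.00824 + 2350244.62276 = 2483181.69742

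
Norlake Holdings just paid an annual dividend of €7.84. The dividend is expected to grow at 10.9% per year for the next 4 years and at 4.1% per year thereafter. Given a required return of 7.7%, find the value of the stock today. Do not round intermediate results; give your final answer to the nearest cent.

€288.63

D_1 = 8.69456
D_2 = 9.64227
D_3 = 10.69327
D_4 = 11.85884
Terminal value at year 4: TV = D_4×(1+g_2)/(r−g_2) = 12.34505/0.036 = 342.91815
P_0 = D_1/(1+r)^1 + D_2/(1+r)^2 + D_3/(1+r)^3 + D_4/(1+r)^4 + TV/(1+r)^4
    = 8.07294 + 8.31281 + 8.55980 + 8.81413 + 254.87525 = 288.63493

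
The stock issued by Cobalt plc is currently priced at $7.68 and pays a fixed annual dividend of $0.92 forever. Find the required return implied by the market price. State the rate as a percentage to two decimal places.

P = C/r ⇒ r = C/P = $0.92/$7.68 = 0.119792

11.98%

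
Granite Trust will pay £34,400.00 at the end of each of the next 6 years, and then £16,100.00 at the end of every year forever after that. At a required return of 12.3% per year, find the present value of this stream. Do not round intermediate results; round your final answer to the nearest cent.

PV of 6-year annuity: £34,400.00 × [1 − (1+0.123)^−6] / 0.123 = 140238.83595
Perpetuity value at year 6: £16,100.00 / 0.123 = 130894.30894
PV of perpetuity: 130894.30894 / (1+0.123)^6 = 65259.27235
Total PV = 140238.83595 + 65259.27235 = 205498.10830

£205498.11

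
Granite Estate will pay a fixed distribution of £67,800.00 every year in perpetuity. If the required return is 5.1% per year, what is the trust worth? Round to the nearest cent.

Level perpetuity: PV = C / r = £67,800.00 / 0.051 = £1,329,411.76

£1329411.76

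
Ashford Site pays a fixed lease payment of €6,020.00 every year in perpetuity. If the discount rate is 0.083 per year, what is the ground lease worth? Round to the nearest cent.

Level perpetuity: PV = C / r = €6,020.00 / 0.083 = €72,530.12

€72530.12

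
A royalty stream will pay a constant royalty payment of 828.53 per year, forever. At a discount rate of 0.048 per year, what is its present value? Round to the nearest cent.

17261.04

Level perpetuity: PV = C / r = 828.53 / 0.048 = 17,261.04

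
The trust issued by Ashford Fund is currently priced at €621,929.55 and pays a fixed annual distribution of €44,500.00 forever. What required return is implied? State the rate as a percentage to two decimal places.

7.16%

P = C/r ⇒ r = C/P = €44,500.00/€621,929.55 = 0.071552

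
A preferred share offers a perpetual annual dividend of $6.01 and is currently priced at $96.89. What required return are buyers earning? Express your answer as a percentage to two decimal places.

6.20%

P = C/r ⇒ r = C/P = $6.01/$96.89 = 0.062029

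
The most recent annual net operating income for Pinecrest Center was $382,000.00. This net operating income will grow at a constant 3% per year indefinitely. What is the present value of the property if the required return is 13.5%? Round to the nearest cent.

D₁ = D₀ × (1 + g) = $382,000.00 × 1.03 = $393,460.0000
Growing perpetuity: P = D₁ / (r − g) = $393,460.0000 / (0.135 − 0.03) = $3,747,238.10

$3747238.10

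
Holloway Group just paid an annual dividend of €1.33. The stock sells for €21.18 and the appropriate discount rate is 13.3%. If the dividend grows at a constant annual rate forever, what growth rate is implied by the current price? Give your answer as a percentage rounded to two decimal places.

P = D₀(1+g)/(r−g) ⇒ P(r−g) = D₀(1+g) ⇒ g(P+D₀) = P·r − D₀
g = (P·r − D₀)/(P + D₀) = (€21.18×0.133 − €1.33) / (€21.18 + €1.33) = 0.066057

6.61%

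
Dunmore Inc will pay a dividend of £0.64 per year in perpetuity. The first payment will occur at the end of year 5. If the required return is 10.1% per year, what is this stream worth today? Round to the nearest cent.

£4.31

Value at end of year 4: C / r = £0.64 / 0.101 = £6.3366
Discount to today: PV = £6.3366 / (1 + 0.101)^4 = £6.3366 / 1.469431 = £4.31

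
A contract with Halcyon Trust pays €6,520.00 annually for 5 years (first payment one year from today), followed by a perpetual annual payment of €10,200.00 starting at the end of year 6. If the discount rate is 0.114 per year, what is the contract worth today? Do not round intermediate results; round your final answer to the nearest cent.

€76008.54

PV of 5-year annuity: €6,520.00 × [1 − (1+0.114)^−5] / 0.114 = 23856.72894
Perpetuity value at year 5: €10,200.00 / 0.114 = 89473.68421
PV of perpetuity: 89473.68421 / (1+0.114)^5 = 52151.80765
Total PV = 23856.72894 + 52151.80765 = 76008.53659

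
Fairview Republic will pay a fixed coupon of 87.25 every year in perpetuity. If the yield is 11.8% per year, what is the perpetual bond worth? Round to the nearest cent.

739.41

Level perpetuity: PV = C / r = 87.25 / 0.118 = 739.41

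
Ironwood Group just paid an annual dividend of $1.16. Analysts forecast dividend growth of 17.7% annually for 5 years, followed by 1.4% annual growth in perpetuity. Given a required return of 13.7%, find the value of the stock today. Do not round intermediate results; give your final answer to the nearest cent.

D_1 = 1.36532
D_2 = 1.60698
D_3 = 1.89142
D_4 = 2.22620
D_5 = 2.62024
Terminal value at year 5: TV = D_5×(1+g_2)/(r−g_2) = 2.65692/0.123 = 21.60096
P_0 = D_1/(1+r)^1 + D_2/(1+r)^2 + D_3/(1+r)^3 + D_4/(1+r)^4 + D_5/(1+r)^5 + TV/(1+r)^5
    = 1.20081 + 1.24305 + 1.28678 + 1.33205 + 1.37892 + 11.36765 = 17.80927

$17.81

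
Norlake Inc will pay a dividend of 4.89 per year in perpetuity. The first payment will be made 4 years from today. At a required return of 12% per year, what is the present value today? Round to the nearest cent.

29.01

Value at end of year 3: C / r = 4.89 / 0.12 = 40.7500
Discount to today: PV = 40.7500 / (1 + 0.12)^3 = 40.7500 / 1.404928 = 29.01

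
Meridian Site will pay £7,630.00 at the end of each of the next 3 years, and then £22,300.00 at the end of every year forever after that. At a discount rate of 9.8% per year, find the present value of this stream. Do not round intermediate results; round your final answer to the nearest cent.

£190940.06

PV of 3-year annuity: £7,630.00 × [1 − (1+0.098)^−3] / 0.098 = 19041.69045
Perpetuity value at year 3: £22,300.00 / 0.098 = 227551.02041
PV of perpetuity: 227551.02041 / (1+0.098)^3 = 171898.37334
Total PV = 19041.69045 + 171898.37334 = 190940.06379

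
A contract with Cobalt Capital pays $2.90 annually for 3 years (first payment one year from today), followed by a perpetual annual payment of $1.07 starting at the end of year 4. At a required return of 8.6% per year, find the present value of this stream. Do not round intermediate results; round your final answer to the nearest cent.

PV of 3-year annuity: $2.90 × [1 − (1+0.086)^−3] / 0.086 = 7.39340
Perpetuity value at year 3: $1.07 / 0.086 = 12.44186
PV of perpetuity: 12.44186 / (1+0.086)^3 = 9.71395
Total PV = 7.39340 + 9.71395 = 17.10735

$17.11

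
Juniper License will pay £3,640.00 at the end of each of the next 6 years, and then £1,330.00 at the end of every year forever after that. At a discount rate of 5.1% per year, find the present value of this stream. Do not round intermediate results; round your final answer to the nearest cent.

£37765.88

PV of 6-year annuity: £3,640.00 × [1 − (1+0.051)^−6] / 0.051 = 18416.58098
Perpetuity value at year 6: £1,330.00 / 0.051 = 26078.43137
PV of perpetuity: 26078.43137 / (1+0.051)^6 = 19349.29601
Total PV = 18416.58098 + 19349.29601 = 37765.87699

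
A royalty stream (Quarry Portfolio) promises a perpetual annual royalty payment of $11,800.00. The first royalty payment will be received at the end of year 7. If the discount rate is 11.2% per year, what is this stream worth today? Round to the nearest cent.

Value at end of year 6: C / r = $11,800.00 / 0.112 = $105,357.1429
Discount to today: PV = $105,357.1429 / (1 + 0.112)^6 = $105,357.1429 / 1.890727 = $55,723.10

$55723.10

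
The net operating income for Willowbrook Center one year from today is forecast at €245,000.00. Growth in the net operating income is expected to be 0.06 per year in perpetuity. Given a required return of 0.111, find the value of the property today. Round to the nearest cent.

€4803921.57

Growing perpetuity: P = D₁ / (r − g) = €245,000.0000 / (0.111 − 0.06) = €4,803,921.57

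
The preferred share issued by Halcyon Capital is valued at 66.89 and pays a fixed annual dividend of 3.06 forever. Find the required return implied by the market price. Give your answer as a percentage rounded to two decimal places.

4.57%

P = C/r ⇒ r = C/P = 3.06/66.89 = 0.045747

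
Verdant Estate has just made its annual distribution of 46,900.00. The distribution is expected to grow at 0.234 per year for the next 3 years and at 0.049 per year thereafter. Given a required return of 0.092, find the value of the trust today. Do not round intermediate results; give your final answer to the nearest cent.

D_1 = 57874.60000
D_2 = 71417.25640
D_3 = 88128.89440
Terminal value at year 3: TV = D_3×(1+g_2)/(r−g_2) = 92447.21022/0.043 = 2149935.12147
P_0 = D_1/(1+r)^1 + D_2/(1+r)^2 + D_3/(1+r)^3 + TV/(1+r)^3
    = 52998.71795 + 59890.49263 + 67678.45046 + 1651039.40772 = 1831607.06876

1831607.07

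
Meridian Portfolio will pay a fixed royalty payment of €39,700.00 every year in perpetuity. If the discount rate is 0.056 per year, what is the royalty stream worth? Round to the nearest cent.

€708928.57

Level perpetuity: PV = C / r = €39,700.00 / 0.056 = €708,928.57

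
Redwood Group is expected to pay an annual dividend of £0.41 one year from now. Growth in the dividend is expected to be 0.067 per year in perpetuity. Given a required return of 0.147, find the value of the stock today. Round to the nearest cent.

£5.13

Growing perpetuity: P = D₁ / (r − g) = £0.4100 / (0.147 − 0.067) = £5.13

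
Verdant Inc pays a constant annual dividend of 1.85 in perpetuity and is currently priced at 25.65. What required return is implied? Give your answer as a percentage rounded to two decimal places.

7.21%

P = C/r ⇒ r = C/P = 1.85/25.65 = 0.072125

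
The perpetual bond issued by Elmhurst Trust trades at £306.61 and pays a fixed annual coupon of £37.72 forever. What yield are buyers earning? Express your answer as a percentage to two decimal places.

P = C/r ⇒ r = C/P = £37.72/£306.61 = 0.123023

12.30%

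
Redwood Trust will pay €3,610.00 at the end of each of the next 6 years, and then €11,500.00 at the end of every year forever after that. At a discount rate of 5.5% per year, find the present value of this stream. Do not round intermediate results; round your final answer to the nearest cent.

€169676.17

PV of 6-year annuity: €3,610.00 × [1 − (1+0.055)^−6] / 0.055 = 18033.86441
Perpetuity value at year 6: €11,500.00 / 0.055 = 209090.90909
PV of perpetuity: 209090.90909 / (1+0.055)^6 = 151642.31054
Total PV = 18033.86441 + 151642.31054 = 169676.17496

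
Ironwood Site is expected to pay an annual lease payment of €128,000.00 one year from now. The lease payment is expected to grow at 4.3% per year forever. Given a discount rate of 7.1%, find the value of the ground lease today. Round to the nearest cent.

€4571428.57

Growing perpetuity: P = D₁ / (r − g) = €128,000.0000 / (0.071 − 0.043) = €4,571,428.57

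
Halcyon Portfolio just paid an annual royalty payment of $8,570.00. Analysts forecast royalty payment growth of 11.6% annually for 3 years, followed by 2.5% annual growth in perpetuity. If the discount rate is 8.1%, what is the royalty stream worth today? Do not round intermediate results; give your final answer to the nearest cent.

$200007.64

D_1 = 9564.12000
D_2 = 10673.55792
D_3 = 11911.69064
Terminal value at year 3: TV = D_3×(1+g_2)/(r−g_2) = 12209.48290/0.056 = 218026.48044
P_0 = D_1/(1+r)^1 + D_2/(1+r)^2 + D_3/(1+r)^3 + TV/(1+r)^3
    = 8847.47456 + 9133.93303 + 9429.66630 + 172596.57059 = 200007.64448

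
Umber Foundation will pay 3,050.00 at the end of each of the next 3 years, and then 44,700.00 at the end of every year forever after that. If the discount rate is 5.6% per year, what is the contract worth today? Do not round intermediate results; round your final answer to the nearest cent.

686054.26

PV of 3-year annuity: 3,050.00 × [1 − (1+0.056)^−3] / 0.056 = 8213.39960
Perpetuity value at year 3: 44,700.00 / 0.056 = 798214.28571
PV of perpetuity: 798214.28571 / (1+0.056)^3 = 677840.85552
Total PV = 8213.39960 + 677840.85552 = 686054.25512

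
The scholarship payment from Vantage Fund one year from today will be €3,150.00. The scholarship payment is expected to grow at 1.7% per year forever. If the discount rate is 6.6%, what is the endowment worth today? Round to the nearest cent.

€64285.71

Growing perpetuity: P = D₁ / (r − g) = €3,150.0000 / (0.066 − 0.017) = €64,285.71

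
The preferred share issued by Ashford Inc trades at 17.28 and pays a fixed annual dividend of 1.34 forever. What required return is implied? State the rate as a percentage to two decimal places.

P = C/r ⇒ r = C/P = 1.34/17.28 = 0.077546

7.75%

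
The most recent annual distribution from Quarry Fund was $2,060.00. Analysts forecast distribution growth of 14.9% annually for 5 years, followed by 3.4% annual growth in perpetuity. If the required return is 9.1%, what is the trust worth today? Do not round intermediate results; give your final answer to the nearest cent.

$60479.94

D_1 = 2366.94000
D_2 = 2719.61406
D_3 = 3124.83655
D_4 = 3590.43720
D_5 = 4125.41234
Terminal value at year 5: TV = D_5×(1+g_2)/(r−g_2) = 4265.67636/0.057 = 74836.42745
P_0 = D_1/(1+r)^1 + D_2/(1+r)^2 + D_3/(1+r)^3 + D_4/(1+r)^4 + D_5/(1+r)^5 + TV/(1+r)^5
    = 2169.51421 + 2284.85043 + 2406.31819 + 2534.24345 + 2668.96950 + 48416.04321 = 60479.93900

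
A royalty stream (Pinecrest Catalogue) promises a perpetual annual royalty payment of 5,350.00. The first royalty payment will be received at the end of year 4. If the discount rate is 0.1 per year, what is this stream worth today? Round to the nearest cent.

Value at end of year 3: C / r = 5,350.00 / 0.1 = 53,500.0000
Discount to today: PV = 53,500.0000 / (1 + 0.1)^3 = 53,500.0000 / 1.331000 = 40,195.34

40195.34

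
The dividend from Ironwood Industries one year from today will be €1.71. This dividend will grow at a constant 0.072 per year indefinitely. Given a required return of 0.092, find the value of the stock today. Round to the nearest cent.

€85.50

Growing perpetuity: P = D₁ / (r − g) = €1.7100 / (0.092 − 0.072) = €85.50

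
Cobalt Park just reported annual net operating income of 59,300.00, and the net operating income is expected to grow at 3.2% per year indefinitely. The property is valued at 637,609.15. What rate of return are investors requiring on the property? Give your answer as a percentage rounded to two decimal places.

D₁ = 59,300.00 × 1.032 = 61,197.6000
P = D₁/(r − g) ⇒ r = D₁/P + g = 61,197.6000/637,609.15 + 0.032 = 0.095980 + 0.032 = 0.127980

12.80%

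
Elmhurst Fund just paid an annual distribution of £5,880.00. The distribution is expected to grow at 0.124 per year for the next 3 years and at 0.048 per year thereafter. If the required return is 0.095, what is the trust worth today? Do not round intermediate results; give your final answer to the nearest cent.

D_1 = 6609.12000
D_2 = 7428.65088
D_3 = 8349.80359
Terminal value at year 3: TV = D_3×(1+g_2)/(r−g_2) = 8750.59416/0.047 = 186182.85450
P_0 = D_1/(1+r)^1 + D_2/(1+r)^2 + D_3/(1+r)^3 + TV/(1+r)^3
    = 6035.72603 + 6195.57631 + 6359.66006 + 141806.88819 = 160397.85058

£160397.85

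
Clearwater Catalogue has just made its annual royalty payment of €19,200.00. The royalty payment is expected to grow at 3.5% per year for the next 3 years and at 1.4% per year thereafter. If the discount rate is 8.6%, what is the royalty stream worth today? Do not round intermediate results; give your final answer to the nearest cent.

€286423.40

D_1 = 19872.00000
D_2 = 20567.52000
D_3 = 21287.38320
Terminal value at year 3: TV = D_3×(1+g_2)/(r−g_2) = 21585.40656/0.072 = 299797.31340
P_0 = D_1/(1+r)^1 + D_2/(1+r)^2 + D_3/(1+r)^3 + TV/(1+r)^3
    = 18298.34254 + 17439.02811 + 16620.06823 + 234065.96089 = 286423.39977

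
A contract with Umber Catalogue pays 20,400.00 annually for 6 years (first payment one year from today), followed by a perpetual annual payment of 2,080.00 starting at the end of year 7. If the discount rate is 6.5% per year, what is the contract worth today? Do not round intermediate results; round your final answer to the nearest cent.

120687.37

PV of 6-year annuity: 20,400.00 × [1 − (1+0.065)^−6] / 0.065 = 98756.67656
Perpetuity value at year 6: 2,080.00 / 0.065 = 32000.00000
PV of perpetuity: 32000.00000 / (1+0.065)^6 = 21930.69180
Total PV = 98756.67656 + 21930.69180 = 120687.36836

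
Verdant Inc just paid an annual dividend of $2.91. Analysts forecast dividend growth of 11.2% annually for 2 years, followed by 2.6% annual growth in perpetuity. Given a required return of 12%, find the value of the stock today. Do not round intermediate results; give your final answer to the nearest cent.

D_1 = 3.23592
D_2 = 3.59834
Terminal value at year 2: TV = D_2×(1+g_2)/(r−g_2) = 3.69190/0.094 = 39.27553
P_0 = D_1/(1+r)^1 + D_2/(1+r)^2 + TV/(1+r)^2
    = 2.88921 + 2.86858 + 31.31021 = 37.06800

$37.07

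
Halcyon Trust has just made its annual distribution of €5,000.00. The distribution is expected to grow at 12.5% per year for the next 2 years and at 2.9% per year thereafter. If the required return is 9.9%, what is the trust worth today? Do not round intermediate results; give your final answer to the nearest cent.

D_1 = 5625.00000
D_2 = 6328.12500
Terminal value at year 2: TV = D_2×(1+g_2)/(r−g_2) = 6511.64062/0.07 = 93023.43750
P_0 = D_1/(1+r)^1 + D_2/(1+r)^2 + TV/(1+r)^2
    = 5118.28935 + 5239.37718 + 77018.84458 = 87376.51111

€87376.51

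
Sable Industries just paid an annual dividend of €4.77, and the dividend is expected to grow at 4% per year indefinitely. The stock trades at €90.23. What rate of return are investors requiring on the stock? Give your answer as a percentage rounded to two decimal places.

D₁ = €4.77 × 1.04 = €4.9608
P = D₁/(r − g) ⇒ r = D₁/P + g = €4.9608/€90.23 + 0.04 = 0.054979 + 0.04 = 0.094979

9.50%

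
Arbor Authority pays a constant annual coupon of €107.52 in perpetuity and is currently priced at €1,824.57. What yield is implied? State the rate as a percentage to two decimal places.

P = C/r ⇒ r = C/P = €107.52/€1,824.57 = 0.058929

5.89%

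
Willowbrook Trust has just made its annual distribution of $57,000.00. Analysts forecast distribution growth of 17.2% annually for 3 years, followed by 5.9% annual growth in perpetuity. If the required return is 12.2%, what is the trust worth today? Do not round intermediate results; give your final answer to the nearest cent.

D_1 = 66804.00000
D_2 = 78294.28800
D_3 = 91760.90554
Terminal value at year 3: TV = D_3×(1+g_2)/(r−g_2) = 97174.79896/0.063 = 1542457.12639
P_0 = D_1/(1+r)^1 + D_2/(1+r)^2 + D_3/(1+r)^3 + TV/(1+r)^3
    = 59540.10695 + 62193.40940 + 64964.95171 + 1092029.90254 = 1278728.37060

$1278728.37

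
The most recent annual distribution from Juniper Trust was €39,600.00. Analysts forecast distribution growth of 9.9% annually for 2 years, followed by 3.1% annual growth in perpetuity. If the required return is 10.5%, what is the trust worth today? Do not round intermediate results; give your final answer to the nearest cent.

€624305.11

D_1 = 43520.40000
D_2 = 47828.91960
Terminal value at year 2: TV = D_2×(1+g_2)/(r−g_2) = 49311.61611/0.074 = 666373.19064
P_0 = D_1/(1+r)^1 + D_2/(1+r)^2 + TV/(1+r)^2
    = 39384.97738 + 39171.12229 + 545749.01467 = 624305.11435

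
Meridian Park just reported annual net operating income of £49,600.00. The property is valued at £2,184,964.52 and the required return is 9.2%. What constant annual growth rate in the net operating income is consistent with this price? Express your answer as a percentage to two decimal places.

6.78%

P = D₀(1+g)/(r−g) ⇒ P(r−g) = D₀(1+g) ⇒ g(P+D₀) = P·r − D₀
g = (P·r − D₀)/(P + D₀) = (£2,184,964.52×0.092 − £49,600.00) / (£2,184,964.52 + £49,600.00) = 0.067761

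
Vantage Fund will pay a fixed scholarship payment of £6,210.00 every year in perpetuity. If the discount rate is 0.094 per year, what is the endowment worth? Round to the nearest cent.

£66063.83

Level perpetuity: PV = C / r = £6,210.00 / 0.094 = £66,063.83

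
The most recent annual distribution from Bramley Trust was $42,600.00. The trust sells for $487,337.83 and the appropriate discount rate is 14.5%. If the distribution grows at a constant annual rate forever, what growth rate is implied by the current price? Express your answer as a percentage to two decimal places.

5.30%

P = D₀(1+g)/(r−g) ⇒ P(r−g) = D₀(1+g) ⇒ g(P+D₀) = P·r − D₀
g = (P·r − D₀)/(P + D₀) = ($487,337.83×0.145 − $42,600.00) / ($487,337.83 + $42,600.00) = 0.052957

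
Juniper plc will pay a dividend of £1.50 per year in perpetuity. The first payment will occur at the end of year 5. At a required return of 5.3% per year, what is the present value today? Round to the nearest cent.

£23.02

Value at end of year 4: C / r = £1.50 / 0.053 = £28.3019
Discount to today: PV = £28.3019 / (1 + 0.053)^4 = £28.3019 / 1.229457 = £23.02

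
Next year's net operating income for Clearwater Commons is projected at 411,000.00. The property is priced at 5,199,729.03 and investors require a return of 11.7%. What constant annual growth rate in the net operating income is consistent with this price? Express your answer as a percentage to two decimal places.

P = D₁/(r−g) ⇒ g = r − D₁/P = 0.117 − 411,000.00/5,199,729.03 = 0.037957

3.80%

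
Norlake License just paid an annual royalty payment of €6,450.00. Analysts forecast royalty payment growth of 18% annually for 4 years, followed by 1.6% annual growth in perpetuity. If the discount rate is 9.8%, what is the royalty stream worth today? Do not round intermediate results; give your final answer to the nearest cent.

€137590.56

D_1 = 7611.00000
D_2 = 8980.98000
D_3 = 10597.55640
D_4 = 12505.11655
Terminal value at year 4: TV = D_4×(1+g_2)/(r−g_2) = 12705.19842/0.082 = 154941.44411
P_0 = D_1/(1+r)^1 + D_2/(1+r)^2 + D_3/(1+r)^3 + D_4/(1+r)^4 + TV/(1+r)^4
    = 6931.69399 + 7449.36148 + 8005.68902 + 8603.56380 + 106600.25387 = 137590.56216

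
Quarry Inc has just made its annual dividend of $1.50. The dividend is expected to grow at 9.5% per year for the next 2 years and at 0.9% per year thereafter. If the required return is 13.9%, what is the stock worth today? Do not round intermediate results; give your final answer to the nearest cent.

$13.59

D_1 = 1.64250
D_2 = 1.79854
Terminal value at year 2: TV = D_2×(1+g_2)/(r−g_2) = 1.81472/0.13 = 13.95942
P_0 = D_1/(1+r)^1 + D_2/(1+r)^2 + TV/(1+r)^2
    = 1.44205 + 1.38635 + 10.76019 = 13.58859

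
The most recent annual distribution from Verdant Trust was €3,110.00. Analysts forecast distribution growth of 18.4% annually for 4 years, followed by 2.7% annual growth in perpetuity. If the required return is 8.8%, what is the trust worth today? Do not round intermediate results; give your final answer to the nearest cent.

€88870.28

D_1 = 3682.24000
D_2 = 4359.77216
D_3 = 5161.97024
D_4 = 6111.77276
Terminal value at year 4: TV = D_4×(1+g_2)/(r−g_2) = 6276.79063/0.061 = 102898.20698
P_0 = D_1/(1+r)^1 + D_2/(1+r)^2 + D_3/(1+r)^3 + D_4/(1+r)^4 + TV/(1+r)^4
    = 3384.41176 + 3683.03633 + 4008.01013 + 4361.65808 + 73433.16142 = 88870.27772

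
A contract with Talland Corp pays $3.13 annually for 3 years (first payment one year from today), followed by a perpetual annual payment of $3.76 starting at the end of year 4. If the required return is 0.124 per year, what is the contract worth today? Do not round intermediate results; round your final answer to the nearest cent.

PV of 3-year annuity: $3.13 × [1 − (1+0.124)^−3] / 0.124 = 7.46636
Perpetuity value at year 3: $3.76 / 0.124 = 30.32258
PV of perpetuity: 30.32258 / (1+0.124)^3 = 21.35341
Total PV = 7.46636 + 21.35341 = 28.81977

$28.82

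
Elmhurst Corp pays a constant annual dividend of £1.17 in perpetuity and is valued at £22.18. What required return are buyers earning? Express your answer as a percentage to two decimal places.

5.28%

P = C/r ⇒ r = C/P = £1.17/£22.18 = 0.052750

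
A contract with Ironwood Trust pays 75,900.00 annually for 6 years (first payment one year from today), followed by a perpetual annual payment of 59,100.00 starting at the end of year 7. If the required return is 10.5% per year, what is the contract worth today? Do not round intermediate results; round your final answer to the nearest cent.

634965.76

PV of 6-year annuity: 75,900.00 × [1 − (1+0.105)^−6] / 0.105 = 325776.41553
Perpetuity value at year 6: 59,100.00 / 0.105 = 562857.14286
PV of perpetuity: 562857.14286 / (1+0.105)^6 = 309189.34104
Total PV = 325776.41553 + 309189.34104 = 634965.75657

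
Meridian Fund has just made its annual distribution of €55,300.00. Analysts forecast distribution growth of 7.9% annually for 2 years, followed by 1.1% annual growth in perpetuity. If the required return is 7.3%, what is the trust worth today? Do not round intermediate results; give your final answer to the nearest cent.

€1023389.15

D_1 = 59668.70000
D_2 = 64382.52730
Terminal value at year 2: TV = D_2×(1+g_2)/(r−g_2) = 65090.73510/0.062 = 1049850.56613
P_0 = D_1/(1+r)^1 + D_2/(1+r)^2 + TV/(1+r)^2
    = 55609.22647 + 55920.18207 + 911859.74307 = 1023389.15161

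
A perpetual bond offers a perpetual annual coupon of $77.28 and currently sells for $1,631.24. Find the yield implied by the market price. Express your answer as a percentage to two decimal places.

P = C/r ⇒ r = C/P = $77.28/$1,631.24 = 0.047375

4.74%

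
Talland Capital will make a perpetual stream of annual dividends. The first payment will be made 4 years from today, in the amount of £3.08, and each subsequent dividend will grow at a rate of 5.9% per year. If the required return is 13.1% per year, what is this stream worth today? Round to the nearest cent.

£29.57

Value at end of year 3: C₁ / (r − g) = £3.08 / (0.131 − 0.059) = £42.7778
Discount to today: PV = £42.7778 / (1 + 0.131)^3 = £42.7778 / 1.446731 = £29.57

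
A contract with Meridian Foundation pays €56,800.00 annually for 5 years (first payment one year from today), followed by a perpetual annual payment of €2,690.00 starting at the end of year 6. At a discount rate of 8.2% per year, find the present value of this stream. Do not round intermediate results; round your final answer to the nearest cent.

€247716.36

PV of 5-year annuity: €56,800.00 × [1 − (1+0.082)^−5] / 0.082 = 225595.49734
Perpetuity value at year 5: €2,690.00 / 0.082 = 32804.87805
PV of perpetuity: 32804.87805 / (1+0.082)^5 = 22120.86594
Total PV = 225595.49734 + 22120.86594 = 247716.36328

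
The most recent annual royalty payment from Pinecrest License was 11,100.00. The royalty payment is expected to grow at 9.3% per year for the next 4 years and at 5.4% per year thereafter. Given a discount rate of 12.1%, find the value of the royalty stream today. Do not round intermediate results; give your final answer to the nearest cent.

199510.40

D_1 = 12132.30000
D_2 = 13260.60390
D_3 = 14493.84006
D_4 = 15841.76719
Terminal value at year 4: TV = D_4×(1+g_2)/(r−g_2) = 16697.22262/0.067 = 249212.27786
P_0 = D_1/(1+r)^1 + D_2/(1+r)^2 + D_3/(1+r)^3 + D_4/(1+r)^4 + TV/(1+r)^4
    = 10822.74755 + 10552.42022 + 10288.84505 + 10031.85338 + 157814.52932 = 199510.39552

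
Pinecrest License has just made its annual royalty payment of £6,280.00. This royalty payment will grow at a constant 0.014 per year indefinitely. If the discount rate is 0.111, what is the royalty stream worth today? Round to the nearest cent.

£65648.66

D₁ = D₀ × (1 + g) = £6,280.00 × 1.014 = £6,367.9200
Growing perpetuity: P = D₁ / (r − g) = £6,367.9200 / (0.111 − 0.014) = £65,648.66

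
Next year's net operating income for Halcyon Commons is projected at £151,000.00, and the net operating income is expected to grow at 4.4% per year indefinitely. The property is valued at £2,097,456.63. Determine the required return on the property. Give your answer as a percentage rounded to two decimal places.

P = D₁/(r − g) ⇒ r = D₁/P + g = £151,000.0000/£2,097,456.63 + 0.044 = 0.071992 + 0.044 = 0.115992

11.60%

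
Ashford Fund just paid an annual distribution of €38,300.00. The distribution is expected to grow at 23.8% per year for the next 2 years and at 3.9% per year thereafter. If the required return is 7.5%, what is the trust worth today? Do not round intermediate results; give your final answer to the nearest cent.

D_1 = 47415.40000
D_2 = 58700.26520
Terminal value at year 2: TV = D_2×(1+g_2)/(r−g_2) = 60989.57554/0.036 = 1694154.87619
P_0 = D_1/(1+r)^1 + D_2/(1+r)^2 + TV/(1+r)^2
    = 44107.34884 + 50795.25382 + 1466007.46452 = 1560910.06718

€1560910.07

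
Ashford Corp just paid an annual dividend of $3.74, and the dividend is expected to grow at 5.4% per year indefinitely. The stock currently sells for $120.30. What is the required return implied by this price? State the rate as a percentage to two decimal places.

8.68%

D₁ = $3.74 × 1.054 = $3.9420
P = D₁/(r − g) ⇒ r = D₁/P + g = $3.9420/$120.30 + 0.054 = 0.032768 + 0.054 = 0.086768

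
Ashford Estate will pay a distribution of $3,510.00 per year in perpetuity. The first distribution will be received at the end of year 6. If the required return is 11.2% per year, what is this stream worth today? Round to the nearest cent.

$18431.69

Value at end of year 5: C / r = $3,510.00 / 0.112 = $31,339.2857
Discount to today: PV = $31,339.2857 / (1 + 0.112)^5 = $31,339.2857 / 1.700294 = $18,431.69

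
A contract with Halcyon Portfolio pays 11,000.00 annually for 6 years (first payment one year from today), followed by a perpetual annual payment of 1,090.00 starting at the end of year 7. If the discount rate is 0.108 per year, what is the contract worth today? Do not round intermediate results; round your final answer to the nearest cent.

PV of 6-year annuity: 11,000.00 × [1 − (1+0.108)^−6] / 0.108 = 46805.26861
Perpetuity value at year 6: 1,090.00 / 0.108 = 10092.59259
PV of perpetuity: 10092.59259 / (1+0.108)^6 = 5454.61598
Total PV = 46805.26861 + 5454.61598 = 52259.88459

52259.88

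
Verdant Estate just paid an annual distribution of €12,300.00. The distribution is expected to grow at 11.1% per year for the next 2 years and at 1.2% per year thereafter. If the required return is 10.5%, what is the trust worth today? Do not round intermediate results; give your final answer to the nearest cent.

D_1 = 13665.30000
D_2 = 15182.14830
Terminal value at year 2: TV = D_2×(1+g_2)/(r−g_2) = 15364.33408/0.093 = 165207.89333
P_0 = D_1/(1+r)^1 + D_2/(1+r)^2 + TV/(1+r)^2
    = 12366.78733 + 12433.93731 + 135302.62962 = 160103.35425

€160103.35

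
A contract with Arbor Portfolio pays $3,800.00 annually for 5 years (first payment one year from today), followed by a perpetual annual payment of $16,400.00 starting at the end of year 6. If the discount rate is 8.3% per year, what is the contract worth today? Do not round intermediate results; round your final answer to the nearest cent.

$147677.50

PV of 5-year annuity: $3,800.00 × [1 − (1+0.083)^−5] / 0.083 = 15053.08577
Perpetuity value at year 5: $16,400.00 / 0.083 = 197590.36145
PV of perpetuity: 197590.36145 / (1+0.083)^5 = 132624.41234
Total PV = 15053.08577 + 132624.41234 = 147677.49811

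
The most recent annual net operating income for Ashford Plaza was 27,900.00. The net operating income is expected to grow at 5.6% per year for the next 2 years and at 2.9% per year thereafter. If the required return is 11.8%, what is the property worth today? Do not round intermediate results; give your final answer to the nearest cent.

D_1 = 29462.40000
D_2 = 31112.29440
Terminal value at year 2: TV = D_2×(1+g_2)/(r−g_2) = 32014.55094/0.089 = 359714.05548
P_0 = D_1/(1+r)^1 + D_2/(1+r)^2 + TV/(1+r)^2
    = 26352.77281 + 24891.34891 + 287788.74194 = 339032.86366

339032.86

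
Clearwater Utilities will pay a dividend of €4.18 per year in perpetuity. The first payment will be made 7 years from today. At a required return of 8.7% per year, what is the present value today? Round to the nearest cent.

€29.13

Value at end of year 6: C / r = €4.18 / 0.087 = €48.0460
Discount to today: PV = €48.0460 / (1 + 0.087)^6 = €48.0460 / 1.649595 = €29.13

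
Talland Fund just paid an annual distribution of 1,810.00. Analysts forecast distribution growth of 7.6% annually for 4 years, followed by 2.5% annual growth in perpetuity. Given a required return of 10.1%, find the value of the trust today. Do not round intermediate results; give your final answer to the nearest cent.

29106.62

D_1 = 1947.56000
D_2 = 2095.57456
D_3 = 2254.83823
D_4 = 2426.20593
Terminal value at year 4: TV = D_4×(1+g_2)/(r−g_2) = 2486.86108/0.076 = 32721.85632
P_0 = D_1/(1+r)^1 + D_2/(1+r)^2 + D_3/(1+r)^3 + D_4/(1+r)^4 + TV/(1+r)^4
    = 1768.90100 + 1728.73522 + 1689.48147 + 1651.11904 + 22268.38173 = 29106.61845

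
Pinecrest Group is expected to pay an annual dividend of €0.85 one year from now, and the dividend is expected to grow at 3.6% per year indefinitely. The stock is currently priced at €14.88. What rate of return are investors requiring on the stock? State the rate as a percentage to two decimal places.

P = D₁/(r − g) ⇒ r = D₁/P + g = €0.8500/€14.88 + 0.036 = 0.057124 + 0.036 = 0.093124

9.31%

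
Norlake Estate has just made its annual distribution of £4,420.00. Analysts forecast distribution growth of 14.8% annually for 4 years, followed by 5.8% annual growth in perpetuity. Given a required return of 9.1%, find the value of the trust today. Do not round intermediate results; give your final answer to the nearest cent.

£193838.18

D_1 = 5074.16000
D_2 = 5825.13568
D_3 = 6687.25576
D_4 = 7676.96961
Terminal value at year 4: TV = D_4×(1+g_2)/(r−g_2) = 8122.23385/0.033 = 246128.29851
P_0 = D_1/(1+r)^1 + D_2/(1+r)^2 + D_3/(1+r)^3 + D_4/(1+r)^4 + TV/(1+r)^4
    = 4650.92576 + 4893.91638 + 5149.60220 + 5418.64650 + 173725.09069 = 193838.18152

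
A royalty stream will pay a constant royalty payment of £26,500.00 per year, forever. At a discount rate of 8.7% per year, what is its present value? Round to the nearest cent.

Level perpetuity: PV = C / r = £26,500.00 / 0.087 = £304,597.70

£304597.70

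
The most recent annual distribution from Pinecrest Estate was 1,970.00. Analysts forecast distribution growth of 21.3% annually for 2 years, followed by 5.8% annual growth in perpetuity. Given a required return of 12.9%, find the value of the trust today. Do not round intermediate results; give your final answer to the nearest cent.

D_1 = 2389.61000
D_2 = 2898.59693
Terminal value at year 2: TV = D_2×(1+g_2)/(r−g_2) = 3066.71555/0.071 = 43193.17679
P_0 = D_1/(1+r)^1 + D_2/(1+r)^2 + TV/(1+r)^2
    = 2116.57219 + 2274.04966 + 33886.54279 = 38277.16464

38277.16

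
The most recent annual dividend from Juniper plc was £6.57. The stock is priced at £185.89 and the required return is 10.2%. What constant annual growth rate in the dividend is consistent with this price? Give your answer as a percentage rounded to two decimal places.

P = D₀(1+g)/(r−g) ⇒ P(r−g) = D₀(1+g) ⇒ g(P+D₀) = P·r − D₀
g = (P·r − D₀)/(P + D₀) = (£185.89×0.102 − £6.57) / (£185.89 + £6.57) = 0.064381

6.44%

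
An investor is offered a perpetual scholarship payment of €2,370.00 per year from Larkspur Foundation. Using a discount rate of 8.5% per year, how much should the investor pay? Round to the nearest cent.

Level perpetuity: PV = C / r = €2,370.00 / 0.085 = €27,882.35

€27882.35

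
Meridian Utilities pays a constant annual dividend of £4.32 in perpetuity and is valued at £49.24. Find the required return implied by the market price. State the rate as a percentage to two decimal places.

P = C/r ⇒ r = C/P = £4.32/£49.24 = 0.087734

8.77%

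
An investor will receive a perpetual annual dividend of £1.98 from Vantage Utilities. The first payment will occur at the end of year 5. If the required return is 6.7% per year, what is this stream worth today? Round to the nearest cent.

Value at end of year 4: C / r = £1.98 / 0.067 = £29.5522
Discount to today: PV = £29.5522 / (1 + 0.067)^4 = £29.5522 / 1.296157 = £22.80

£22.80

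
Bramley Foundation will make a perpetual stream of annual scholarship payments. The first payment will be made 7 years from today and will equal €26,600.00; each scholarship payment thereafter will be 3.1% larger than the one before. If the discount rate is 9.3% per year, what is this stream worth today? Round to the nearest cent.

Value at end of year 6: C₁ / (r − g) = €26,600.00 / (0.093 − 0.031) = €429,032.2581
Discount to today: PV = €429,032.2581 / (1 + 0.093)^6 = €429,032.2581 / 1.704987 = €251,633.80

€251633.80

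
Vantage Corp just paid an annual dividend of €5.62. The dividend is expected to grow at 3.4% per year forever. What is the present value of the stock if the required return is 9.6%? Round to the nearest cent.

€93.73

D₁ = D₀ × (1 + g) = €5.62 × 1.034 = €5.8111
Growing perpetuity: P = D₁ / (r − g) = €5.8111 / (0.096 − 0.034) = €93.73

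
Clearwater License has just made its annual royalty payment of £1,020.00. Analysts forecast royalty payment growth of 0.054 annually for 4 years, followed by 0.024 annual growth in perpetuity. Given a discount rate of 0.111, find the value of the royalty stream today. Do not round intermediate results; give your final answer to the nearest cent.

D_1 = 1075.08000
D_2 = 1133.13432
D_3 = 1194.32357
D_4 = 1258.81705
Terminal value at year 4: TV = D_4×(1+g_2)/(r−g_2) = 1289.02866/0.087 = 14816.42133
P_0 = D_1/(1+r)^1 + D_2/(1+r)^2 + D_3/(1+r)^3 + D_4/(1+r)^4 + TV/(1+r)^4
    = 967.66877 + 918.02239 + 870.92314 + 826.24031 + 9724.94343 = 13307.79803

£13307.80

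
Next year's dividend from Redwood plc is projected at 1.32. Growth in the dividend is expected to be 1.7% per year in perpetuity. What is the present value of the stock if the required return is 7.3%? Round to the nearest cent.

23.57

Growing perpetuity: P = D₁ / (r − g) = 1.3200 / (0.073 − 0.017) = 23.57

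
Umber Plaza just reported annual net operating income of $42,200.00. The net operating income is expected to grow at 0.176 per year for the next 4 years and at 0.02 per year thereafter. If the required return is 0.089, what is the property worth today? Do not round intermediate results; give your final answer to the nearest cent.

D_1 = 49627.20000
D_2 = 58361.58720
D_3 = 68633.22655
D_4 = 80712.67442
Terminal value at year 4: TV = D_4×(1+g_2)/(r−g_2) = 82326.92791/0.069 = 1193143.88272
P_0 = D_1/(1+r)^1 + D_2/(1+r)^2 + D_3/(1+r)^3 + D_4/(1+r)^4 + TV/(1+r)^4
    = 45571.34986 + 49212.03621 + 53143.57630 + 57389.20636 + 848362.18098 = 1053678.34972

$1053678.35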